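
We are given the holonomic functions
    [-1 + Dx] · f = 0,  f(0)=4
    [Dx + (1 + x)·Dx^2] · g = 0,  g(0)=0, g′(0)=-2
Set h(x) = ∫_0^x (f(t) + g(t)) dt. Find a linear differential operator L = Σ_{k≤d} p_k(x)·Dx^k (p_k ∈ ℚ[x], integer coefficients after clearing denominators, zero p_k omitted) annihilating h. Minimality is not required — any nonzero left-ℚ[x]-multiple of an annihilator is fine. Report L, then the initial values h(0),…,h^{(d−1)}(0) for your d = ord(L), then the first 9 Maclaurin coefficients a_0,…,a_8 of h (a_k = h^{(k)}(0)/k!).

L = (-3 - x)·Dx^2 + (1 - 2·x - x^2)·Dx^3 + (2 + 3·x + x^2)·Dx^4  (order 4).
h: a_k = 0, 4, 1, 1, 0, 2/15, -11/180, 61/1260, -359/10080, …
ICs: h(0) = 0, h′(0) = 4, h′′(0) = 2, h′′′(0) = 6.

f: a_k = 4, 4, 2, 2/3, 1/6, 1/30, 1/180, 1/1260, 1/10080, …
g: a_k = 0, -2, 1, -2/3, 1/2, -2/5, 1/3, -2/7, 1/4, …
Sum ⇒ L₀ = lclm(L_f,L_g) in ℚ(x)⟨Dx⟩.
Integrate: L := L₀·Dx.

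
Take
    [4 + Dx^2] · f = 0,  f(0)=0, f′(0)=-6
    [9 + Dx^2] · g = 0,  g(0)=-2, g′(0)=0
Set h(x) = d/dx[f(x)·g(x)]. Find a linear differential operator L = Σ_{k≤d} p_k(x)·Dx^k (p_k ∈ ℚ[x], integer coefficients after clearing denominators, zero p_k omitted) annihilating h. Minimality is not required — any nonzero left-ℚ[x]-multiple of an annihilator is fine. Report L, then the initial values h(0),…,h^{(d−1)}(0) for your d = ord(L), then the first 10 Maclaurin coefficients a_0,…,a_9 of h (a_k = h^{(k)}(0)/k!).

L = 25 + 26·Dx^2 + Dx^4  (order 4).
h: a_k = 12, 0, -186, 0, 781/2, 0, -19531/60, 0, 488281/3360, 0, …
ICs: h(0) = 12, h′(0) = 0, h′′(0) = -372, h′′′(0) = 0.

f: a_k = 0, -6, 0, 4, 0, -4/5, 0, 8/105, 0, -4/945, …
g: a_k = -2, 0, 9, 0, -27/4, 0, 81/40, 0, -729/2240, 0, …
f·g: L₀ = L_f ⊗_s L_g, ord ≤ 2·2.
h₀' ⇒ L via d/dx closure of L₀.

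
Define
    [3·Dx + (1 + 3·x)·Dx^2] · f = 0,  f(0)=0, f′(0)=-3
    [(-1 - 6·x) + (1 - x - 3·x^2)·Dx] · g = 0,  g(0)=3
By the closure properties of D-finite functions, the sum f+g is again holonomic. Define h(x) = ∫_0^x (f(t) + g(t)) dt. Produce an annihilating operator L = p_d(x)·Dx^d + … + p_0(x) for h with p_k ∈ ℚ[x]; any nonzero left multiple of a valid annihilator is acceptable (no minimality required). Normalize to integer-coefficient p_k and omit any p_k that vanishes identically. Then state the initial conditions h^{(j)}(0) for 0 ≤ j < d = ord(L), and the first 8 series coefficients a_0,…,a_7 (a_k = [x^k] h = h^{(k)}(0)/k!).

L = (-270 - 1422·x - 3780·x^2 - 2916·x^3 - 2916·x^4)·Dx^2 + (-24 - 468·x - 2736·x^2 - 5616·x^3 - 5994·x^4 - 4860·x^5)·Dx^3 + (11 + 79·x + 129·x^2 - 171·x^3 - 783·x^4 - 1377·x^5 - 972·x^6)·Dx^4  (order 4).
h: a_k = 0, 3, 0, 11/2, 3, 309/20, 119/10, 825/14, …
ICs: h(0) = 0, h′(0) = 3, h′′(0) = 0, h′′′(0) = 33.

f: a_k = 0, -3, 9/2, -9, 81/4, -243/5, 243/2, -2187/7, …
g: a_k = 3, 3, 12, 21, 57, 120, 291, 651, …
f+g: L₀ = lclm(L_f,L_g), ord ≤ 2+1.
h=∫₀ˣh₀: take L = L₀·Dx.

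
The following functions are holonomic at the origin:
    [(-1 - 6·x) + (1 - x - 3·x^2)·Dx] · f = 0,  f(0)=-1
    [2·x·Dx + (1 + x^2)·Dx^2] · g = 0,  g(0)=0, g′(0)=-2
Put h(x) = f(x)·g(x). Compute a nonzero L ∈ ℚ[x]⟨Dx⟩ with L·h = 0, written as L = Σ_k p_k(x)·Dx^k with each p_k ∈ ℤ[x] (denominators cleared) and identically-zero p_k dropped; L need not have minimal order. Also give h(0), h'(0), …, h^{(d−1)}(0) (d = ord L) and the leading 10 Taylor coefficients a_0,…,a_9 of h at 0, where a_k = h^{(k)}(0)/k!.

f: a_k = -1, -1, -4, -7, -19, -40, -97, -217, -508, -1159, …
g: a_k = 0, -2, 0, 2/3, 0, -2/5, 0, 2/7, 0, -2/9, …
f·g: L₀ = L_f ⊗_s L_g, ord ≤ 1·2.
L = (6 + 2·x + 18·x^2) + (2 + 10·x + 4·x^2 + 18·x^3)·Dx + (-1 + x + 2·x^2 + x^3 + 3·x^4)·Dx^2  (order 2).
h: a_k = 0, 2, 2, 22/3, 40/3, 536/15, 1136/15, 19178/105, 43034/105, 301774/315, …
ICs: h(0) = 0, h′(0) = 2.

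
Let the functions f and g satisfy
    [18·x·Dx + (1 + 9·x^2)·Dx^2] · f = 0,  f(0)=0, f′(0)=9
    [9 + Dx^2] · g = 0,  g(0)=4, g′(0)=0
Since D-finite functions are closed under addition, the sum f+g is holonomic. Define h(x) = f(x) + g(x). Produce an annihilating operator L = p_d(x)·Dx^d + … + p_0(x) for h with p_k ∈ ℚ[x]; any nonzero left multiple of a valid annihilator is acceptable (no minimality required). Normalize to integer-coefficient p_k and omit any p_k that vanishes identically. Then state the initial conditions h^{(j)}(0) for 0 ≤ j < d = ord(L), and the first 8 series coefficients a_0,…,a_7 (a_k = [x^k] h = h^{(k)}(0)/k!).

f: a_k = 0, 9, 0, -27, 0, 729/5, 0, -6561/7, …
g: a_k = 4, 0, -18, 0, 27/2, 0, -81/20, 0, …
L₀ := lclm(L_f,L_g); ord L₀ ≤ 2+2.
L = (-1782·x + 20412·x^3 + 13122·x^5)·Dx + (-9 + 567·x^2 + 6561·x^4 + 6561·x^6)·Dx^2 + (-198·x + 2268·x^3 + 1458·x^5)·Dx^3 + (-1 + 63·x^2 + 729·x^4 + 729·x^6)·Dx^4  (order 4).
h: a_k = 4, 9, -18, -27, 27/2, 729/5, -81/20, -6561/7, …
ICs: h(0) = 4, h′(0) = 9, h′′(0) = -36, h′′′(0) = -162.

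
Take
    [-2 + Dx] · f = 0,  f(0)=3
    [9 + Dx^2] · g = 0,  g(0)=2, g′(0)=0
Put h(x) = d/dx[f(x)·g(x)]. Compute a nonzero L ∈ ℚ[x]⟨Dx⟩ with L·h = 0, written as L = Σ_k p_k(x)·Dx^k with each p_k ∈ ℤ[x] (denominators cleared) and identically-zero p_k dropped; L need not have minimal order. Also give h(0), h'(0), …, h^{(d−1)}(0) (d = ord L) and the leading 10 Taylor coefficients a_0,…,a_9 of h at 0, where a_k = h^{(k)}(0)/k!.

L = 13 - 4·Dx + Dx^2  (order 2).
h: a_k = 12, -30, -138, -119, 61/2, 407/4, 3277/60, -239/840, -43079/3360, -68305/12096, …
ICs: h(0) = 12, h′(0) = -30.

f: a_k = 3, 6, 6, 4, 2, 4/5, 4/15, 8/105, 2/105, 4/945, …
g: a_k = 2, 0, -9, 0, 27/4, 0, -81/40, 0, 729/2240, 0, …
L₀ := L_f ⊗_s L_g (sym. prod.), ord ≤ 2.
h=h₀': d/dx-closure on L₀ ⇒ L.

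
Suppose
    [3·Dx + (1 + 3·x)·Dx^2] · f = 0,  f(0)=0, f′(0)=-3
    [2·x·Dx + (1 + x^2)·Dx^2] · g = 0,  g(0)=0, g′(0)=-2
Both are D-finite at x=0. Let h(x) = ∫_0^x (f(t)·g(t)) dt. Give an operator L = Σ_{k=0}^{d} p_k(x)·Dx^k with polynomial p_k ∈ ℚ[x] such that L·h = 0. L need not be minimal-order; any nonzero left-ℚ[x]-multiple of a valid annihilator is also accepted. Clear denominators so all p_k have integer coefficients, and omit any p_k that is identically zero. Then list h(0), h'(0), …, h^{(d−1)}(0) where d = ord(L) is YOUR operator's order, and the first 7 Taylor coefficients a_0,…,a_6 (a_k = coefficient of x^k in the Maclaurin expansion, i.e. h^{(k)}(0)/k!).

f: a_k = 0, -3, 9/2, -9, 81/4, -243/5, 243/2, …
g: a_k = 0, -2, 0, 2/3, 0, -2/5, 0, …
Product ⇒ symmetric product L₀, ord ≤ 4.
h=∫₀ˣh₀: take L = L₀·Dx.
L = (264 + 1260·x + 1008·x^2 + 3420·x^3 + 3240·x^4 + 4212·x^5 + 324·x^7)·Dx^2 + (178 + 660·x + 3828·x^2 + 7308·x^3 + 12960·x^4 + 10044·x^5 + 11340·x^6 + 324·x^7 + 1134·x^8)·Dx^3 + (132 + 608·x + 1728·x^2 + 4568·x^3 + 6456·x^4 + 8856·x^5 + 5184·x^6 + 5544·x^7 + 324·x^8 + 648·x^9)·Dx^4 + (13 + 102·x + 341·x^2 + 744·x^3 + 1138·x^4 + 1236·x^5 + 1386·x^6 + 648·x^7 + 657·x^8 + 54·x^9 + 81·x^10)·Dx^5  (order 5).
h: a_k = 0, 0, 0, 2, -9/4, 16/5, -25/4, …
ICs: h(0) = 0, h′(0) = 0, h′′(0) = 0, h′′′(0) = 12, h′′′′(0) = -54.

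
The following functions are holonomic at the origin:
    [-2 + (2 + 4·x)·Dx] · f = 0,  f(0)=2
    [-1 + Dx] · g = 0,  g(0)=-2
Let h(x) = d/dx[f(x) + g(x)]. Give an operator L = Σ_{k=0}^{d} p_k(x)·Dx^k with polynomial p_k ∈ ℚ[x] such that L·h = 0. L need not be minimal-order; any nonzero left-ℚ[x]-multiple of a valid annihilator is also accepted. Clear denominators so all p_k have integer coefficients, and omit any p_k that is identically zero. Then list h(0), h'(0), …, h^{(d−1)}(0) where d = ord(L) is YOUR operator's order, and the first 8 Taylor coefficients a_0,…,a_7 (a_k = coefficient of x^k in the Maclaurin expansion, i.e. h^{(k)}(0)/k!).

f: a_k = 2, 2, -1, 1, -5/4, 7/4, -21/8, 33/8, …
g: a_k = -2, -2, -1, -1/3, -1/12, -1/60, -1/360, -1/2520, …
Sum ⇒ L₀ = lclm(L_f,L_g) in ℚ(x)⟨Dx⟩.
h₀' ⇒ L via d/dx closure of L₀.
L = (-2 - x) + (1 - 2·x - 2·x^2)·Dx + (1 + 3·x + 2·x^2)·Dx^2  (order 2).
h: a_k = 0, -4, 2, -16/3, 26/3, -473/30, 5197/180, -16892/315, …
ICs: h(0) = 0, h′(0) = -4.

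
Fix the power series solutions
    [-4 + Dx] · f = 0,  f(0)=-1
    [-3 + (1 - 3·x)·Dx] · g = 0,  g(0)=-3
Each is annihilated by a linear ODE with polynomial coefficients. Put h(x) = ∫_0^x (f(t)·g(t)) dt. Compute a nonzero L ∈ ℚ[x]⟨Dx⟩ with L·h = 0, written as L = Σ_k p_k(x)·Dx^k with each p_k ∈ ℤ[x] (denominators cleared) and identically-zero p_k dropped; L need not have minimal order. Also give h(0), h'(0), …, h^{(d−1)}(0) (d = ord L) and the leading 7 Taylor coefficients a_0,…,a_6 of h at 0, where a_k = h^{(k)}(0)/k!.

L = (7 - 12·x)·Dx + (-1 + 3·x)·Dx^2  (order 2).
h: a_k = 0, 3, 21/2, 29, 293/4, 911/5, 13793/30, …
ICs: h(0) = 0, h′(0) = 3.

f: a_k = -1, -4, -8, -32/3, -32/3, -128/15, -256/45, …
g: a_k = -3, -9, -27, -81, -243, -729, -2187, …
Product ⇒ symmetric product L₀, ord ≤ 1.
h=∫h₀ ⇒ L = L₀·Dx.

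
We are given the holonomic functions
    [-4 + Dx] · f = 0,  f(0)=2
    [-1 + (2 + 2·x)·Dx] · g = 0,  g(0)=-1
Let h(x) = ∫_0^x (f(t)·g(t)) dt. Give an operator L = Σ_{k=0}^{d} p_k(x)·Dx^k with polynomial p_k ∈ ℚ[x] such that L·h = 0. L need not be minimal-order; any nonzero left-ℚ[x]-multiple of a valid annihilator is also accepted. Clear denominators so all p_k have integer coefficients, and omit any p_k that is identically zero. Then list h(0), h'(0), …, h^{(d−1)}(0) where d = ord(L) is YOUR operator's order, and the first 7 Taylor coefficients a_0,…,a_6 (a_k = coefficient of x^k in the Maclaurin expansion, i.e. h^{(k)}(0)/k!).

L = (-9 - 8·x)·Dx + (2 + 2·x)·Dx^2  (order 2).
h: a_k = 0, -2, -9/2, -79/12, -683/96, -1947/320, -49553/11520, …
ICs: h(0) = 0, h′(0) = -2.

f: a_k = 2, 8, 16, 64/3, 64/3, 256/15, 512/45, …
g: a_k = -1, -1/2, 1/8, -1/16, 5/128, -7/256, 21/1024, …
L₀ := L_f ⊗_s L_g (sym. prod.), ord ≤ 1.
∫: right-multiply L₀ by Dx.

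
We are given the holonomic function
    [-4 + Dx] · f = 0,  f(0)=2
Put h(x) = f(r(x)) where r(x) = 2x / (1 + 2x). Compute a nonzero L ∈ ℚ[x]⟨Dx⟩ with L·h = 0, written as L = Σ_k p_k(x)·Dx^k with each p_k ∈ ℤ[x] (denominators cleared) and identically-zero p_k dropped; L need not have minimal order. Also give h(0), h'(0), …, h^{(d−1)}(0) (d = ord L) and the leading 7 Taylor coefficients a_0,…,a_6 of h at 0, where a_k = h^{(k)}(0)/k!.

f: a_k = 2, 8, 16, 64/3, 64/3, 256/15, 512/45, …
f∘r: x↦r, Dx↦Dx/r' in L_f ⇒ L₀.
L = -8 + (1 + 4·x + 4·x^2)·Dx  (order 1).
h: a_k = 2, 16, 32, -64/3, -128/3, 1792/15, -5632/45, …
ICs: h(0) = 2.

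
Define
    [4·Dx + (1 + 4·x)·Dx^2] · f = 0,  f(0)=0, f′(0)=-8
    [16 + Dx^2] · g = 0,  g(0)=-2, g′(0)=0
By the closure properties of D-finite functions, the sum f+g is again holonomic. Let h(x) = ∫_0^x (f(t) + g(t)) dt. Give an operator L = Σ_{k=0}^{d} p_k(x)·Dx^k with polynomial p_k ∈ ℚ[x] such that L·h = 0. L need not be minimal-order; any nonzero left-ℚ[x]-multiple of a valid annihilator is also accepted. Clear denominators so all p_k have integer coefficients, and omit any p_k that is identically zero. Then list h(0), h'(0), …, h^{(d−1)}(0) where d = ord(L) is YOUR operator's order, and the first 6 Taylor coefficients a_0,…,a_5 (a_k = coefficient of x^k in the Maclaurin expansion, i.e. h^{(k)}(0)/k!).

L = (448 + 512·x + 1024·x^2)·Dx^2 + (48 + 320·x + 768·x^2 + 1024·x^3)·Dx^3 + (28 + 32·x + 64·x^2)·Dx^4 + (3 + 20·x + 48·x^2 + 64·x^3)·Dx^5  (order 5).
h: a_k = 0, -2, -4, 32/3, -32/3, 64/3, …
ICs: h(0) = 0, h′(0) = -2, h′′(0) = -8, h′′′(0) = 64, h′′′′(0) = -256.

f: a_k = 0, -8, 16, -128/3, 128, -2048/5, …
g: a_k = -2, 0, 16, 0, -64/3, 0, …
L₀ := lclm(L_f,L_g); ord L₀ ≤ 2+2.
h=∫₀ˣh₀: take L = L₀·Dx.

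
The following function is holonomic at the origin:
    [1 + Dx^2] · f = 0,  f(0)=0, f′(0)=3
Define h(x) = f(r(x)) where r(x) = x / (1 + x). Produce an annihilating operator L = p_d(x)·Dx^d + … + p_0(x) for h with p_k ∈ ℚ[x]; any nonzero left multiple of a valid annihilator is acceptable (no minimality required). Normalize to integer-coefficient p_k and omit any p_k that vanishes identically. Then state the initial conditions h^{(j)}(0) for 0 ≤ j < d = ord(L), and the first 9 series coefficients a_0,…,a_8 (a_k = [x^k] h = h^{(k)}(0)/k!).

f: a_k = 0, 3, 0, -1/2, 0, 1/40, 0, -1/1680, 0, …
f∘r: x↦r, Dx↦Dx/r' in L_f ⇒ L₀.
L = 1 + (2 + 6·x + 6·x^2 + 2·x^3)·Dx + (1 + 4·x + 6·x^2 + 4·x^3 + x^4)·Dx^2  (order 2).
h: a_k = 0, 3, -3, 5/2, -3/2, 1/40, 15/8, -6931/1680, 1591/240, …
ICs: h(0) = 0, h′(0) = 3.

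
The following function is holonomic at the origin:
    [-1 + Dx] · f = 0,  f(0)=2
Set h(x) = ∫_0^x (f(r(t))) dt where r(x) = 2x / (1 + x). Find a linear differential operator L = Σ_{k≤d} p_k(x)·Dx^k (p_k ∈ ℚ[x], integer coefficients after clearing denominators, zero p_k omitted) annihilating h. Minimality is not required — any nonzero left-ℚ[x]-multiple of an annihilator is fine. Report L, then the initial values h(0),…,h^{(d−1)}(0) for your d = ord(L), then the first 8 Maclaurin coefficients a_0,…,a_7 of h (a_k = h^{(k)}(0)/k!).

f: a_k = 2, 2, 1, 1/3, 1/12, 1/60, 1/360, 1/2520, …
Change of var in L_f (x↦r) gives L₀.
h=∫₀ˣh₀: take L = L₀·Dx.
L = -2·Dx + (1 + 2·x + x^2)·Dx^2  (order 2).
h: a_k = 0, 2, 2, 0, -1/3, 4/15, -2/15, 8/315, …
ICs: h(0) = 0, h′(0) = 2.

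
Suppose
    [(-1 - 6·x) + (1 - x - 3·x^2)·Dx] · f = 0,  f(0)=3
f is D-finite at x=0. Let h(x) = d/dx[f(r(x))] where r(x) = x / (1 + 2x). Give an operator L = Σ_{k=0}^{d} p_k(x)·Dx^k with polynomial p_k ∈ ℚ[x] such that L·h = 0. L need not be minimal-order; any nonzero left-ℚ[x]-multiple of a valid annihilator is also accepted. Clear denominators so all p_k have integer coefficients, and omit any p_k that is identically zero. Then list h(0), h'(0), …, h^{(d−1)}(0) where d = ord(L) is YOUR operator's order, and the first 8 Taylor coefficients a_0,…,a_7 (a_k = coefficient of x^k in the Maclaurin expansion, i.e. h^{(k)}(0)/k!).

f: a_k = 3, 3, 12, 21, 57, 120, 291, 651, …
L₀ from L_f via x↦r, Dx↦r'^{-1}Dx.
h₀' ⇒ L via d/dx closure of L₀.
L = (4 + 6·x + 30·x^2 + 32·x^3) + (-1 - 13·x - 45·x^2 - 38·x^3 + 16·x^4)·Dx  (order 1).
h: a_k = 3, 12, -45, 204, -840, 3330, -12831, 48432, …
ICs: h(0) = 3.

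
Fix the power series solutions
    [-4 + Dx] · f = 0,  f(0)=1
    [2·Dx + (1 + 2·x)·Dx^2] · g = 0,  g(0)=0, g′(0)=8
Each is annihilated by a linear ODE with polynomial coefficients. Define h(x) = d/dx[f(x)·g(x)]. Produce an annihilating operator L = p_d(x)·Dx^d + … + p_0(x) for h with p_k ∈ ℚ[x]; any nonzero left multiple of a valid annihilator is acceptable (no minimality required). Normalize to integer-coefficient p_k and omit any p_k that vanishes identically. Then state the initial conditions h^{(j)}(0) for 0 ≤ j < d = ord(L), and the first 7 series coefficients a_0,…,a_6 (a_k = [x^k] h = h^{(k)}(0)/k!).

L = (16 + 64·x + 128·x^2) + (-8 - 40·x - 64·x^2)·Dx + (1 + 6·x + 8·x^2)·Dx^2  (order 2).
h: a_k = 8, 48, 128, 192, 704/3, 512/3, 8704/45, …
ICs: h(0) = 8, h′(0) = 48.

f: a_k = 1, 4, 8, 32/3, 32/3, 128/15, 256/45, …
g: a_k = 0, 8, -8, 32/3, -16, 128/5, -128/3, …
h₀=f·g: eliminate ⇒ L₀, order ≤ 1·2.
h₀' ⇒ L via d/dx closure of L₀.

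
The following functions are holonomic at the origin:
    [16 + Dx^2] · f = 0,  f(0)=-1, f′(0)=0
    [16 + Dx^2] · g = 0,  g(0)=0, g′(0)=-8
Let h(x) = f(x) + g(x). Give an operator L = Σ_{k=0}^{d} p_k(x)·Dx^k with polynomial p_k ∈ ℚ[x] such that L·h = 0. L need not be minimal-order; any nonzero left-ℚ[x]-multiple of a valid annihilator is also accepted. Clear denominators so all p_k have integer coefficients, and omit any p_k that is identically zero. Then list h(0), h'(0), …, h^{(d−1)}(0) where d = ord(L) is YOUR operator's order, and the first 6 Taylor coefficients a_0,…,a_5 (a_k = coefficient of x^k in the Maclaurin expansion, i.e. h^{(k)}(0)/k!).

f: a_k = -1, 0, 8, 0, -32/3, 0, …
g: a_k = 0, -8, 0, 64/3, 0, -256/15, …
h₀=f+g: left-lcm gives L₀, ord ≤ 4.
L = 16 + Dx^2  (order 2).
h: a_k = -1, -8, 8, 64/3, -32/3, -256/15, …
ICs: h(0) = -1, h′(0) = -8.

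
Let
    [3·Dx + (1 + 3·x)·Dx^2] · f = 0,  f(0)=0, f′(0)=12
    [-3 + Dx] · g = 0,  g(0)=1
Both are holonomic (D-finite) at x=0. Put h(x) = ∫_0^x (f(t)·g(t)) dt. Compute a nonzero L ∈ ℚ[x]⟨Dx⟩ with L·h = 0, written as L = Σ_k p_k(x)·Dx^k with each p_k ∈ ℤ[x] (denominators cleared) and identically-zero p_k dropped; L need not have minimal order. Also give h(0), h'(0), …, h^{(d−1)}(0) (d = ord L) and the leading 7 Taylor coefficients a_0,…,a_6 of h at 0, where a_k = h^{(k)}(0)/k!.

L = 27·x·Dx + (-3 - 18·x)·Dx^2 + (1 + 3·x)·Dx^3  (order 3).
h: a_k = 0, 0, 6, 6, 9, 0, 243/20, …
ICs: h(0) = 0, h′(0) = 0, h′′(0) = 12.

f: a_k = 0, 12, -18, 36, -81, 972/5, -486, …
g: a_k = 1, 3, 9/2, 9/2, 27/8, 81/40, 81/80, …
f·g: L₀ = L_f ⊗_s L_g, ord ≤ 2·1.
h=∫h₀ ⇒ L = L₀·Dx.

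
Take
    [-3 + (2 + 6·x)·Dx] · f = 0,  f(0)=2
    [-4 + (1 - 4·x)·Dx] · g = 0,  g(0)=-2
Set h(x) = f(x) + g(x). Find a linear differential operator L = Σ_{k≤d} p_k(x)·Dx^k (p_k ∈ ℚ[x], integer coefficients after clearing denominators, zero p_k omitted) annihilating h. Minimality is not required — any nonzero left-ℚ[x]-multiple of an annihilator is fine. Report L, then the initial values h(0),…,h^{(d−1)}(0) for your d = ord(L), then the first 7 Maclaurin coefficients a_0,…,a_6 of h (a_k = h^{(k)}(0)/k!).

f: a_k = 2, 3, -9/4, 27/8, -405/64, 1701/128, -15309/512, …
g: a_k = -2, -8, -32, -128, -512, -2048, -8192, …
f+g: L₀ = lclm(L_f,L_g), ord ≤ 1+1.
L = (228 + 432·x) + (-137 - 696·x - 1296·x^2)·Dx + (10 + 62·x - 192·x^2 - 864·x^3)·Dx^2  (order 2).
h: a_k = 0, -5, -137/4, -997/8, -33173/64, -260443/128, -4209613/512, …
ICs: h(0) = 0, h′(0) = -5.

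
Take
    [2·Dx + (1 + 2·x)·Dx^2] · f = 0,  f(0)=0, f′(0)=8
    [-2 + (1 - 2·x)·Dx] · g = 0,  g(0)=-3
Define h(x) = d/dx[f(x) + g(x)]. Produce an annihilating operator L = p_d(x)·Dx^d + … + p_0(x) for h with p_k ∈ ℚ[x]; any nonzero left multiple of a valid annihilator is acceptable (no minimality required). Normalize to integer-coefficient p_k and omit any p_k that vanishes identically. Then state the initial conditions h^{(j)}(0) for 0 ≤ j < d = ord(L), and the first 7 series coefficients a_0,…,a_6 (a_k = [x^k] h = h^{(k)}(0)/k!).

f: a_k = 0, 8, -8, 32/3, -16, 128/5, -128/3, …
g: a_k = -3, -6, -12, -24, -48, -96, -192, …
h₀=f+g: left-lcm gives L₀, ord ≤ 3.
Derive L from L₀ (diff closure).
L = (-40 - 16·x) + (-8 - 64·x - 32·x^2)·Dx + (3 + 2·x - 12·x^2 - 8·x^3)·Dx^2  (order 2).
h: a_k = 2, -40, -40, -256, -352, -1408, -2176, …
ICs: h(0) = 2, h′(0) = -40.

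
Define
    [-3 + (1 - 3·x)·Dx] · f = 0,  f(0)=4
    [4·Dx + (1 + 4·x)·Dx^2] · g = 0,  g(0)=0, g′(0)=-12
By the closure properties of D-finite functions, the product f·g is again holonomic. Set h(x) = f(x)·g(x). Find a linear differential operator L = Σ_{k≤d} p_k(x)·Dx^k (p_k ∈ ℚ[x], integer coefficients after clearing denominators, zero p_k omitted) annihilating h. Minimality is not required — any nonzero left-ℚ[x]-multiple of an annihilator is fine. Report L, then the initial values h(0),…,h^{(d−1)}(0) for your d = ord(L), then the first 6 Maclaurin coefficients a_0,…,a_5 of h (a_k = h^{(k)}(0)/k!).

L = 12 + (2 + 36·x)·Dx + (-1 - x + 12·x^2)·Dx^2  (order 2).
h: a_k = 0, -48, -48, -400, -432, -18768/5, …
ICs: h(0) = 0, h′(0) = -48.

f: a_k = 4, 12, 36, 108, 324, 972, …
g: a_k = 0, -12, 24, -64, 192, -3072/5, …
Product ⇒ symmetric product L₀, ord ≤ 2.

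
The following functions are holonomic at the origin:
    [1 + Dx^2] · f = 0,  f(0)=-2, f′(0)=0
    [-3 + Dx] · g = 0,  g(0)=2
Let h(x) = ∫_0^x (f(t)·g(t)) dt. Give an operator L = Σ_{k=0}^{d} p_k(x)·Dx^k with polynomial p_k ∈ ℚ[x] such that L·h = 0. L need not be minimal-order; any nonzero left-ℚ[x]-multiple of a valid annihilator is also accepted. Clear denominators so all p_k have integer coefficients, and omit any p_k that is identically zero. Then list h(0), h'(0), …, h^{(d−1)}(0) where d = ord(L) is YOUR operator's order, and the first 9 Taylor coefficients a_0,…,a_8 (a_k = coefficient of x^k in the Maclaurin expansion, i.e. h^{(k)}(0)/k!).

f: a_k = -2, 0, 1, 0, -1/12, 0, 1/360, 0, -1/20160, …
g: a_k = 2, 6, 9, 9, 27/4, 81/20, 81/40, 243/280, 729/2240, …
Sym-product of L_f,L_g gives L₀ (≤ ord 2).
h=∫₀ˣh₀: take L = L₀·Dx.
L = 10·Dx - 6·Dx^2 + Dx^3  (order 3).
h: a_k = 0, -4, -6, -16/3, -3, -14/15, 1/15, 88/315, 83/420, …
ICs: h(0) = 0, h′(0) = -4, h′′(0) = -12.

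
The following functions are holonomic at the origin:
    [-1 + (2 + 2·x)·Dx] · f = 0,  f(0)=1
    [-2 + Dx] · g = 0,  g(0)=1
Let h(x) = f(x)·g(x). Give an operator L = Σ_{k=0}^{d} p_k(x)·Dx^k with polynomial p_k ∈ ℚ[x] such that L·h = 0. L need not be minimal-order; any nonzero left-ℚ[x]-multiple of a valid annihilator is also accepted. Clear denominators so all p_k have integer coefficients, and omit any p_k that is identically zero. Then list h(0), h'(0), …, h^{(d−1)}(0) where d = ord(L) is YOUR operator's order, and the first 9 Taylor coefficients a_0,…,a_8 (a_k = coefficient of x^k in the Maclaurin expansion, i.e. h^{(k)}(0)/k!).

L = (-5 - 4·x) + (2 + 2·x)·Dx  (order 1).
h: a_k = 1, 5/2, 23/8, 103/48, 449/384, 1949/3840, 1643/9216, 36047/645120, 135617/10321920, …
ICs: h(0) = 1.

f: a_k = 1, 1/2, -1/8, 1/16, -5/128, 7/256, -21/1024, 33/2048, -429/32768, …
g: a_k = 1, 2, 2, 4/3, 2/3, 4/15, 4/45, 8/315, 2/315, …
Sym-product of L_f,L_g gives L₀ (≤ ord 1).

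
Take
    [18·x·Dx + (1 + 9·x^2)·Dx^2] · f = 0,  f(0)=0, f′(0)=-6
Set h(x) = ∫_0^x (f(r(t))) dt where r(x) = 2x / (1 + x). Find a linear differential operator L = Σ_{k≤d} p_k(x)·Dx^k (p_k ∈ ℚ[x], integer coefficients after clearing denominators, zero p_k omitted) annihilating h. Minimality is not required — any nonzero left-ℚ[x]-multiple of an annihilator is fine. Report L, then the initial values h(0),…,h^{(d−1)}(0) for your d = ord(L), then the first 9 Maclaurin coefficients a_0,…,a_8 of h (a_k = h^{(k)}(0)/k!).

f: a_k = 0, -6, 0, 18, 0, -486/5, 0, 4374/7, 0, …
L₀ from L_f via x↦r, Dx↦r'^{-1}Dx.
∫: right-multiply L₀ by Dx.
L = (2 + 74·x)·Dx^2 + (1 + 2·x + 37·x^2)·Dx^3  (order 3).
h: a_k = 0, 0, -6, 4, 33, -84, -1882/5, 14124/7, 62079/14, …
ICs: h(0) = 0, h′(0) = 0, h′′(0) = -12.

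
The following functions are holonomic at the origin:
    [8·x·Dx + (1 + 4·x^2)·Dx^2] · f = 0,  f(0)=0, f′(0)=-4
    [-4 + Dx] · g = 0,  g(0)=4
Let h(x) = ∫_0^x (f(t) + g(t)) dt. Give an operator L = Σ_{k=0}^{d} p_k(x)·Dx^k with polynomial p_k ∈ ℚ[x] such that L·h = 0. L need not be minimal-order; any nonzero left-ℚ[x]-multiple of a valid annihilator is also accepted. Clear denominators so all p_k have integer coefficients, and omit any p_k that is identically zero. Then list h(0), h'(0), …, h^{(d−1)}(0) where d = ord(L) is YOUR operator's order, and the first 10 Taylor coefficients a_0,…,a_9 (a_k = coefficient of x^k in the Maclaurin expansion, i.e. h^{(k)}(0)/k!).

f: a_k = 0, -4, 0, 16/3, 0, -64/5, 0, 256/7, 0, -1024/9, …
g: a_k = 4, 16, 32, 128/3, 128/3, 512/15, 1024/45, 4096/315, 2048/315, 8192/2835, …
L₀ := lclm(L_f,L_g); ord L₀ ≤ 2+1.
Integrate: L := L₀·Dx.
L = (8 - 32·x - 96·x^2 - 128·x^3)·Dx^2 + (-6 - 8·x^2 - 64·x^4)·Dx^3 + (1 + 2·x + 8·x^2 + 8·x^3 + 16·x^4)·Dx^4  (order 4).
h: a_k = 0, 4, 6, 32/3, 12, 128/15, 32/9, 1024/315, 1952/315, 2048/2835, …
ICs: h(0) = 0, h′(0) = 4, h′′(0) = 12, h′′′(0) = 64.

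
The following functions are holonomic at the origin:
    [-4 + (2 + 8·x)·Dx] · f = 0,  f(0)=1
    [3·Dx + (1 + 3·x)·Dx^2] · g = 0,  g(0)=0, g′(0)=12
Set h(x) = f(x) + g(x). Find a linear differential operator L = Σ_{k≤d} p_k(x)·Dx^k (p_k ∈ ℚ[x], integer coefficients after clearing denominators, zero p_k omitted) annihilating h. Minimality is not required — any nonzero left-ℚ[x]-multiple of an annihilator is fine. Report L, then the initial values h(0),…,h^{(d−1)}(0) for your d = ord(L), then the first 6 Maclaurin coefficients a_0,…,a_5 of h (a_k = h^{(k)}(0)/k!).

L = 36·x·Dx + (6 + 72·x + 180·x^2)·Dx^2 + (1 + 13·x + 54·x^2 + 72·x^3)·Dx^3  (order 3).
h: a_k = 1, 14, -20, 40, -91, 1112/5, …
ICs: h(0) = 1, h′(0) = 14, h′′(0) = -40.

f: a_k = 1, 2, -2, 4, -10, 28, …
g: a_k = 0, 12, -18, 36, -81, 972/5, …
f+g: L₀ = lclm(L_f,L_g), ord ≤ 1+2.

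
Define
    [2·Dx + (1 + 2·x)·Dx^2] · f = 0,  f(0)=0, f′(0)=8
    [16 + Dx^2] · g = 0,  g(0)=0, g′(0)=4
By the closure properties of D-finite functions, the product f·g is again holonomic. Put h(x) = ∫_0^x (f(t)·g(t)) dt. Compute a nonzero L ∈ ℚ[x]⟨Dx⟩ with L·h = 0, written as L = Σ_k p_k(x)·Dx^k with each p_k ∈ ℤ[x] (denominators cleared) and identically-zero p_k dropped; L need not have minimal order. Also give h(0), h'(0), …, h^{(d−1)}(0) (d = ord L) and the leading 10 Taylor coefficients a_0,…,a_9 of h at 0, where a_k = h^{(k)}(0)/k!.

f: a_k = 0, 8, -8, 32/3, -16, 128/5, -128/3, 512/7, -128, 2048/9, …
g: a_k = 0, 4, 0, -32/3, 0, 128/15, 0, -1024/315, 0, 2048/2835, …
Sym-product of L_f,L_g gives L₀ (≤ ord 4).
h=∫₀ˣh₀: take L = L₀·Dx.
L = (2688 + 27648·x + 93184·x^2 + 131072·x^3 + 65536·x^4)·Dx + (896 + 5888·x + 12288·x^2 + 8192·x^3)·Dx^2 + (408 + 3712·x + 11904·x^2 + 16384·x^3 + 8192·x^4)·Dx^3 + (56 + 368·x + 768·x^2 + 512·x^3)·Dx^4 + (15 + 124·x + 380·x^2 + 512·x^3 + 256·x^4)·Dx^5  (order 5).
h: a_k = 0, 0, 0, 32/3, -8, -128/15, 32/9, 512/63, -128/15, 26624/2835, …
ICs: h(0) = 0, h′(0) = 0, h′′(0) = 0, h′′′(0) = 64, h′′′′(0) = -192.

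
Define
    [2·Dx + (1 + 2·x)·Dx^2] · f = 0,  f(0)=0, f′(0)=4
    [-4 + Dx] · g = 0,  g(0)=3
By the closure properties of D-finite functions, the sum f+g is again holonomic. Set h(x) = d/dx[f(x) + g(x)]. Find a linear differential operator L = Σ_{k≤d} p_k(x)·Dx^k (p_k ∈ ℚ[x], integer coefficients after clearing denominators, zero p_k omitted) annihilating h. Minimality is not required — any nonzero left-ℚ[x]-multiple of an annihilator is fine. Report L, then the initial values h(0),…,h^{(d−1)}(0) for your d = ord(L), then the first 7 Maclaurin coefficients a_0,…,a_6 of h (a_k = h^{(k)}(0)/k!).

L = (-32 - 32·x) + (-4 - 32·x - 32·x^2)·Dx + (3 + 10·x + 8·x^2)·Dx^2  (order 2).
h: a_k = 16, 40, 112, 96, 192, -128/5, 4864/15, …
ICs: h(0) = 16, h′(0) = 40.

f: a_k = 0, 4, -4, 16/3, -8, 64/5, -64/3, …
g: a_k = 3, 12, 24, 32, 32, 128/5, 256/15, …
f+g: L₀ = lclm(L_f,L_g), ord ≤ 2+1.
h₀' ⇒ L via d/dx closure of L₀.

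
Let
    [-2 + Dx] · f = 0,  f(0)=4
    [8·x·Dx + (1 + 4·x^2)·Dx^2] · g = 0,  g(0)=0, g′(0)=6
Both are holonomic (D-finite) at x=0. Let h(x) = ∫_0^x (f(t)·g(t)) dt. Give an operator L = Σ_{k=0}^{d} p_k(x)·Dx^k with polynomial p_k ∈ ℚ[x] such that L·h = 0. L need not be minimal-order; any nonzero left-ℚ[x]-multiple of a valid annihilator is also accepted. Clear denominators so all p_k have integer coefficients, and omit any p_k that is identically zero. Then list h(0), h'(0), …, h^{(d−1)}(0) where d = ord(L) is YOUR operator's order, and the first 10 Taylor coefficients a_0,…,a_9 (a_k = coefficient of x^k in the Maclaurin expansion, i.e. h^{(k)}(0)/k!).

f: a_k = 4, 8, 8, 16/3, 8/3, 16/15, 16/45, 32/315, 8/315, 16/2835, …
g: a_k = 0, 6, 0, -8, 0, 96/5, 0, -384/7, 0, 512/3, …
h₀=f·g: eliminate ⇒ L₀, order ≤ 1·2.
h=∫h₀ ⇒ L = L₀·Dx.
L = (4 - 16·x + 16·x^2)·Dx + (-4 + 8·x - 16·x^2)·Dx^2 + (1 + 4·x^2)·Dx^3  (order 3).
h: a_k = 0, 0, 12, 16, 4, -32/5, 24/5, 352/21, -372/35, -7232/189, …
ICs: h(0) = 0, h′(0) = 0, h′′(0) = 24.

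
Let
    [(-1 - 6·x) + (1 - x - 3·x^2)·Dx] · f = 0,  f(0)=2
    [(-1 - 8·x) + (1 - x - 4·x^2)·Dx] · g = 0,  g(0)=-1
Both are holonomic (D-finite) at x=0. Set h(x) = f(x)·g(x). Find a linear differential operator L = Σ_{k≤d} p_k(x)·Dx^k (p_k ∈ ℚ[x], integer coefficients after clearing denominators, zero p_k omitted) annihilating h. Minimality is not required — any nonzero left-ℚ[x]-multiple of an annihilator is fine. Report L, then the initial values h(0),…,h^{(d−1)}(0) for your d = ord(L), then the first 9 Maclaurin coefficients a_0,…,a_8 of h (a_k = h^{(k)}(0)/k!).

f: a_k = 2, 2, 8, 14, 38, 80, 194, 434, 1016, …
g: a_k = -1, -1, -5, -9, -29, -65, -181, -441, -1165, …
Sym-product of L_f,L_g gives L₀ (≤ ord 1).
L = (-2 - 12·x + 21·x^2 + 48·x^3) + (1 - 2·x - 6·x^2 + 7·x^3 + 12·x^4)·Dx  (order 1).
h: a_k = -2, -4, -20, -50, -168, -448, -1314, -3540, -9812, …
ICs: h(0) = -2.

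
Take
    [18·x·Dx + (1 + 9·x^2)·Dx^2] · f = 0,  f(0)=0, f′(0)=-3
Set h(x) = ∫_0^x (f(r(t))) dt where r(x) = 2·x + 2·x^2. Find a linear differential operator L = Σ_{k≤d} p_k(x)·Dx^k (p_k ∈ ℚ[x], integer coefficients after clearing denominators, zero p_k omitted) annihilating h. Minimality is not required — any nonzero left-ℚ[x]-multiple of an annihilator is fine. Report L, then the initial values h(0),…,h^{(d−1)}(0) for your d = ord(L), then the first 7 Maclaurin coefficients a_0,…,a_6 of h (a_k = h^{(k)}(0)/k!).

L = (-2 + 72·x + 288·x^2 + 432·x^3 + 216·x^4)·Dx^2 + (1 + 2·x + 36·x^2 + 144·x^3 + 180·x^4 + 72·x^5)·Dx^3  (order 3).
h: a_k = 0, 0, -3, -2, 18, 216/5, -1116/5, …
ICs: h(0) = 0, h′(0) = 0, h′′(0) = -6.

f: a_k = 0, -3, 0, 9, 0, -243/5, 0, …
L₀ from L_f via x↦r, Dx↦r'^{-1}Dx.
∫: right-multiply L₀ by Dx.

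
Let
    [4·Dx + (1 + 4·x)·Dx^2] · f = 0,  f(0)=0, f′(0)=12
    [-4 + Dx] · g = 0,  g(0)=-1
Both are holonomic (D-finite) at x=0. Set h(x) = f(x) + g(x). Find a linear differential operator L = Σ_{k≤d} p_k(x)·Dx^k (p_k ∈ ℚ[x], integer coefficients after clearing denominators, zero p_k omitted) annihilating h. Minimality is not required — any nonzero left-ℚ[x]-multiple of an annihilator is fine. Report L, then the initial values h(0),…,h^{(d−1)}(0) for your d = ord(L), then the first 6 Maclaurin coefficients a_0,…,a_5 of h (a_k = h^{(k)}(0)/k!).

L = (-24 - 32·x)·Dx + (2 - 16·x - 32·x^2)·Dx^2 + (1 + 6·x + 8·x^2)·Dx^3  (order 3).
h: a_k = -1, 8, -32, 160/3, -608/3, 9088/15, …
ICs: h(0) = -1, h′(0) = 8, h′′(0) = -64.

f: a_k = 0, 12, -24, 64, -192, 3072/5, …
g: a_k = -1, -4, -8, -32/3, -32/3, -128/15, …
L₀ := lclm(L_f,L_g); ord L₀ ≤ 2+1.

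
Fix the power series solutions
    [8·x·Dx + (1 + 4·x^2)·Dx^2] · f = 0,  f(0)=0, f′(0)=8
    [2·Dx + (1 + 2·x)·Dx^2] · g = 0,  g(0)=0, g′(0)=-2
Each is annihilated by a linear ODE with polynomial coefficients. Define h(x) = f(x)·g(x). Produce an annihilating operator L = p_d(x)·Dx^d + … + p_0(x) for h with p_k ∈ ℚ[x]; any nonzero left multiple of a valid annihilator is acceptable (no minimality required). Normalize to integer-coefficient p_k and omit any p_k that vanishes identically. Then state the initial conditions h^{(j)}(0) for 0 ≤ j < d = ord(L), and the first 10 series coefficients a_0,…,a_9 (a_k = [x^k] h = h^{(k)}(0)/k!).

L = (192 + 704·x + 2560·x^2 + 9984·x^3 + 15360·x^4 + 13312·x^5 + 4096·x^7)·Dx + (72 + 992·x + 4928·x^2 + 15488·x^3 + 34816·x^4 + 47616·x^5 + 35840·x^6 + 6144·x^7 + 14336·x^8)·Dx^2 + (24 + 256·x + 1536·x^2 + 4992·x^3 + 11520·x^4 + 19968·x^5 + 24576·x^6 + 18432·x^7 + 6144·x^8 + 8192·x^9)·Dx^3 + (5 + 36·x + 148·x^2 + 448·x^3 + 1056·x^4 + 1920·x^5 + 2688·x^6 + 3072·x^7 + 2304·x^8 + 1024·x^9 + 1024·x^10)·Dx^4  (order 4).
h: a_k = 0, 0, -16, 16, 0, 32/3, -3328/45, 1408/15, 0, 30976/315, …
ICs: h(0) = 0, h′(0) = 0, h′′(0) = -32, h′′′(0) = 96.

f: a_k = 0, 8, 0, -32/3, 0, 128/5, 0, -512/7, 0, 2048/9, …
g: a_k = 0, -2, 2, -8/3, 4, -32/5, 32/3, -128/7, 32, -512/9, …
h₀=f·g: eliminate ⇒ L₀, order ≤ 2·2.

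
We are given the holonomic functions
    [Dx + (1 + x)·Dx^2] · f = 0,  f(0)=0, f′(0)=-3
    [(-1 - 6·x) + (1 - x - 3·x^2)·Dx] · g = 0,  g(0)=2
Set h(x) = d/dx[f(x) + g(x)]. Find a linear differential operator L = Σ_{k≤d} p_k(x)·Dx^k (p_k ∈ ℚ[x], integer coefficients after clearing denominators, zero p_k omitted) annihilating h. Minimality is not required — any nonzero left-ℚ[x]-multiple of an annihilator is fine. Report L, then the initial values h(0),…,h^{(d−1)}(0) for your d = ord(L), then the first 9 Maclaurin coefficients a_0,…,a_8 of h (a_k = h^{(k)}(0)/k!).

L = (-58 - 350·x - 636·x^2 - 756·x^3 - 324·x^4) + (-40 - 364·x - 976·x^2 - 1632·x^3 - 1530·x^4 - 540·x^5)·Dx + (9 + 31·x + 27·x^2 - 115·x^3 - 345·x^4 - 333·x^5 - 108·x^6)·Dx^2  (order 2).
h: a_k = -1, 19, 39, 155, 397, 1167, 3035, 8131, 20859, …
ICs: h(0) = -1, h′(0) = 19.

f: a_k = 0, -3, 3/2, -1, 3/4, -3/5, 1/2, -3/7, 3/8, …
g: a_k = 2, 2, 8, 14, 38, 80, 194, 434, 1016, …
f+g: L₀ = lclm(L_f,L_g), ord ≤ 2+1.
h=h₀': d/dx-closure on L₀ ⇒ L.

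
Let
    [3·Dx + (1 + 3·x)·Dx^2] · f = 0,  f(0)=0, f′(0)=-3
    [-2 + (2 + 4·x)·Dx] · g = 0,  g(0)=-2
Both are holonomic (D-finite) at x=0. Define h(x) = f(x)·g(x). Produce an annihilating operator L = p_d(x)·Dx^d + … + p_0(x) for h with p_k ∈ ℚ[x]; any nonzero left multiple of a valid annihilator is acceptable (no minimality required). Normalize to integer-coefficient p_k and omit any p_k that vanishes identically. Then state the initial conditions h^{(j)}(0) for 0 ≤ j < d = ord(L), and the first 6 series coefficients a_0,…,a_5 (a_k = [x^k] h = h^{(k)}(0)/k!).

f: a_k = 0, -3, 9/2, -9, 81/4, -243/5, …
g: a_k = -2, -2, 1, -1, 5/4, -7/4, …
f·g: L₀ = L_f ⊗_s L_g, ord ≤ 2·1.
L = 3·x + (1 + 2·x)·Dx + (1 + 7·x + 16·x^2 + 12·x^3)·Dx^2  (order 2).
h: a_k = 0, 6, -3, 6, -15, 789/20, …
ICs: h(0) = 0, h′(0) = 6.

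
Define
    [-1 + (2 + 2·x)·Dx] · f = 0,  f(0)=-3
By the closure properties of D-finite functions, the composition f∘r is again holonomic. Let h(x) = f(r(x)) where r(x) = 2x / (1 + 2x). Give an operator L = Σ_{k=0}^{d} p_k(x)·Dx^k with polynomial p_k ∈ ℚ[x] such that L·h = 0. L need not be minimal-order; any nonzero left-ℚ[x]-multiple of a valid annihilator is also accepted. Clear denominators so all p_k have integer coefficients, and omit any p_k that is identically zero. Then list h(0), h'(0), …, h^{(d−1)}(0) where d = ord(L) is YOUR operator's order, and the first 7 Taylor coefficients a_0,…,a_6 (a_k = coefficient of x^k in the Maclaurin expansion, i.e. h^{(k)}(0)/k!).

f: a_k = -3, -3/2, 3/8, -3/16, 15/128, -21/256, 63/1024, …
f∘r: x↦r, Dx↦Dx/r' in L_f ⇒ L₀.
L = -1 + (1 + 6·x + 8·x^2)·Dx  (order 1).
h: a_k = -3, -3, 15/2, -39/2, 423/8, -1197/8, 7059/16, …
ICs: h(0) = -3.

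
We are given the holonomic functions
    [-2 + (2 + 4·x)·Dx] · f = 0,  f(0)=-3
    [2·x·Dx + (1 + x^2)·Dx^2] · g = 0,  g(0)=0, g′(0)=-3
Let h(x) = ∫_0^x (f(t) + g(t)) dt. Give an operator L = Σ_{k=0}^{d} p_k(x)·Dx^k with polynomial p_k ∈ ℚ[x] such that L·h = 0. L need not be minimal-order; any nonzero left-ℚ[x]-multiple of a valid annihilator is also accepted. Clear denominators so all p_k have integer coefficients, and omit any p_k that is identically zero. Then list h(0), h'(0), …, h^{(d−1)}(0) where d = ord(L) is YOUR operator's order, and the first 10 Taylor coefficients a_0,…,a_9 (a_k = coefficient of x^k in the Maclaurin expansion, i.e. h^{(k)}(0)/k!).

f: a_k = -3, -3, 3/2, -3/2, 15/8, -21/8, 63/16, -99/16, 1287/128, -2145/128, …
g: a_k = 0, -3, 0, 1, 0, -3/5, 0, 3/7, 0, -1/3, …
L₀ := lclm(L_f,L_g); ord L₀ ≤ 1+2.
∫: right-multiply L₀ by Dx.
L = (-2 - 10·x + 6·x^2 + 6·x^3)·Dx^2 + (-5 - 8·x - 8·x^2 + 24·x^3 + 21·x^4)·Dx^3 + (-1 + 6·x^2 + 6·x^3 + 7·x^4 + 6·x^5)·Dx^4  (order 4).
h: a_k = 0, -3, -3, 1/2, -1/8, 3/8, -43/80, 9/16, -645/896, 143/128, …
ICs: h(0) = 0, h′(0) = -3, h′′(0) = -6, h′′′(0) = 3.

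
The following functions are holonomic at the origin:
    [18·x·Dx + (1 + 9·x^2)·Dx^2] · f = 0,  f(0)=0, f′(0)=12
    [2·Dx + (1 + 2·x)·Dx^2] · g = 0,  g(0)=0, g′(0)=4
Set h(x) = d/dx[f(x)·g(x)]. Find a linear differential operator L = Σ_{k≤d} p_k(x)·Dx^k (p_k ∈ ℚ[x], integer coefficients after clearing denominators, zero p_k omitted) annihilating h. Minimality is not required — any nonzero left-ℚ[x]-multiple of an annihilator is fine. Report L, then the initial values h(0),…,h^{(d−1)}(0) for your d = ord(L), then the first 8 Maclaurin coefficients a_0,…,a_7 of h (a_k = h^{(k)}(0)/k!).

f: a_k = 0, 12, 0, -36, 0, 972/5, 0, -8748/7, …
g: a_k = 0, 4, -4, 16/3, -8, 64/5, -64/3, 256/7, …
L₀ := L_f ⊗_s L_g (sym. prod.), ord ≤ 4.
Differentiate: ansatz ord ≤ ord L₀ ⇒ L.
L = (792 + 3024·x + 22680·x^2 + 102384·x^3 + 174960·x^4 + 151632·x^5 + 104976·x^7) + (332 + 4752·x + 28908·x^2 + 127008·x^3 + 351216·x^4 + 542376·x^5 + 408240·x^6 + 157464·x^7 + 367416·x^8)·Dx + (44 + 916·x + 6696·x^2 + 27252·x^3 + 85860·x^4 + 193428·x^5 + 279936·x^6 + 224532·x^7 + 157464·x^8 + 209952·x^9)·Dx^2 + (10 + 76·x + 418·x^2 + 1728·x^3 + 5391·x^4 + 12960·x^5 + 24948·x^6 + 34992·x^7 + 29889·x^8 + 26244·x^9 + 26244·x^10)·Dx^3  (order 3).
h: a_k = 0, 96, -144, -320, 240, 22176/5, -26096/5, -31872, …
ICs: h(0) = 0, h′(0) = 96, h′′(0) = -288.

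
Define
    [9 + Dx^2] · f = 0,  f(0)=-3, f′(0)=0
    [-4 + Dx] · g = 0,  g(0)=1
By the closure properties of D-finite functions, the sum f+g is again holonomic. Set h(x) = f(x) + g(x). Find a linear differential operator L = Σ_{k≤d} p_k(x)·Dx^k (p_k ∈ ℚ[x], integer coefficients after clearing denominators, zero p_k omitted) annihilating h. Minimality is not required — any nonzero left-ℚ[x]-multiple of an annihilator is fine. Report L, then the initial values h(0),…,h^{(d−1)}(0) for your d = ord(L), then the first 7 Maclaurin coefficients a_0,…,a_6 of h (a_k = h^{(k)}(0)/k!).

L = -36 + 9·Dx - 4·Dx^2 + Dx^3  (order 3).
h: a_k = -2, 4, 43/2, 32/3, 13/24, 128/15, 6283/720, …
ICs: h(0) = -2, h′(0) = 4, h′′(0) = 43.

f: a_k = -3, 0, 27/2, 0, -81/8, 0, 243/80, …
g: a_k = 1, 4, 8, 32/3, 32/3, 128/15, 256/45, …
h₀=f+g: left-lcm gives L₀, ord ≤ 3.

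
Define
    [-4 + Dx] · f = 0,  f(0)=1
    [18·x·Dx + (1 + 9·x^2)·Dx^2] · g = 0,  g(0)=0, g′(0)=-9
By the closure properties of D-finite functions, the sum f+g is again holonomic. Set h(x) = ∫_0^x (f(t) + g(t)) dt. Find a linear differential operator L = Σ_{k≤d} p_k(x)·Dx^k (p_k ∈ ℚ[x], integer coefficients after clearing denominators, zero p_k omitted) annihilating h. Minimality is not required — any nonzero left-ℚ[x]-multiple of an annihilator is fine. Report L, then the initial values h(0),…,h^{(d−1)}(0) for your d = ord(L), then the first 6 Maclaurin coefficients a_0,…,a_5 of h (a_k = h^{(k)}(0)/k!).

L = (36 - 144·x - 972·x^2 - 1296·x^3)·Dx^2 + (-17 + 99·x^2 - 648·x^4)·Dx^3 + (2 + 9·x + 36·x^2 + 81·x^3 + 162·x^4)·Dx^4  (order 4).
h: a_k = 0, 1, -5/2, 8/3, 113/12, 32/15, …
ICs: h(0) = 0, h′(0) = 1, h′′(0) = -5, h′′′(0) = 16.

f: a_k = 1, 4, 8, 32/3, 32/3, 128/15, …
g: a_k = 0, -9, 0, 27, 0, -729/5, …
f+g: L₀ = lclm(L_f,L_g), ord ≤ 1+2.
h=∫₀ˣh₀: take L = L₀·Dx.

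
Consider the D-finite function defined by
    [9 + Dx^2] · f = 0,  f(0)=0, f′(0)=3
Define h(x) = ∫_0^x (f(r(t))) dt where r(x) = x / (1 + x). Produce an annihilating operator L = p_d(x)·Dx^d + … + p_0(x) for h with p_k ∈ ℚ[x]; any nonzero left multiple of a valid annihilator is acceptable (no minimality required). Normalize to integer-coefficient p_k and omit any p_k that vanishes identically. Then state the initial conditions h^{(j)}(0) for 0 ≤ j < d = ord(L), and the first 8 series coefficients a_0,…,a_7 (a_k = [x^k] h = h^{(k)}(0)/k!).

f: a_k = 0, 3, 0, -9/2, 0, 81/40, 0, -243/560, …
f∘r: x↦r, Dx↦Dx/r' in L_f ⇒ L₀.
h=∫₀ˣh₀: take L = L₀·Dx.
L = 9·Dx + (2 + 6·x + 6·x^2 + 2·x^3)·Dx^2 + (1 + 4·x + 6·x^2 + 4·x^3 + x^4)·Dx^3  (order 3).
h: a_k = 0, 0, 3/2, -1, -3/8, 21/10, -293/80, 255/56, …
ICs: h(0) = 0, h′(0) = 0, h′′(0) = 3.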